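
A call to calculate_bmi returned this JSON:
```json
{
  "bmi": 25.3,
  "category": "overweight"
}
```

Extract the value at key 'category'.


overweight


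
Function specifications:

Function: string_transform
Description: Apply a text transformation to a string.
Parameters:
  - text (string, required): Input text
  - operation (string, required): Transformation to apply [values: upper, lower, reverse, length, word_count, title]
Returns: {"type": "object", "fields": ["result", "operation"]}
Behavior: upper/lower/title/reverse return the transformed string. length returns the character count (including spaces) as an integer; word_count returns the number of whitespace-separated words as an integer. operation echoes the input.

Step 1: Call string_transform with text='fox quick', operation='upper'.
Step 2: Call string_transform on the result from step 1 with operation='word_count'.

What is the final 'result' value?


Step 1: string_transform(text='fox quick', operation='upper')
  -> result = 'FOX QUICK'
Step 2: string_transform(text='FOX QUICK', operation='word_count')
  words: FOX, QUICK -> 2
  -> result = 2
2


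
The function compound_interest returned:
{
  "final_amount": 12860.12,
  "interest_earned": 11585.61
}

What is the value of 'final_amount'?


12860.12


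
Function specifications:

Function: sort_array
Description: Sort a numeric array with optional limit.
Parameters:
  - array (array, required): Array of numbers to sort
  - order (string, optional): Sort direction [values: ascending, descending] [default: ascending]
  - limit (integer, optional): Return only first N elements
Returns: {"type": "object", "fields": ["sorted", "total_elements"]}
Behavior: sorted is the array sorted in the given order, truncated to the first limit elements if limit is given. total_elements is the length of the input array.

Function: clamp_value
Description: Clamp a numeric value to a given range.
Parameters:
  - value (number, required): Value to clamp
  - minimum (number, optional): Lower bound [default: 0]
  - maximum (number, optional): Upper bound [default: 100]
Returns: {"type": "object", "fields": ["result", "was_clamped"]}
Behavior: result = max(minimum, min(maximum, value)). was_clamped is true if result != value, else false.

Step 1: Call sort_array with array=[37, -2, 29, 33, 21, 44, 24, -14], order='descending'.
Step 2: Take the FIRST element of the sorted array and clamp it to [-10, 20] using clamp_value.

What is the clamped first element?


Step 1: sort_array(order=descending)
  sorted: [44, 37, 33, 29, 24, 21, -2, -14]
  -> first element = 44
Step 2: clamp_value(value=44, minimum=-10, maximum=20)
  result = max(-10, min(20, 44)) = max(-10, 20) = 20
  was_clamped = (20 != 44) = true
  -> result = 20
20


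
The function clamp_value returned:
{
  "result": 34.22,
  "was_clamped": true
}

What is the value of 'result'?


34.22


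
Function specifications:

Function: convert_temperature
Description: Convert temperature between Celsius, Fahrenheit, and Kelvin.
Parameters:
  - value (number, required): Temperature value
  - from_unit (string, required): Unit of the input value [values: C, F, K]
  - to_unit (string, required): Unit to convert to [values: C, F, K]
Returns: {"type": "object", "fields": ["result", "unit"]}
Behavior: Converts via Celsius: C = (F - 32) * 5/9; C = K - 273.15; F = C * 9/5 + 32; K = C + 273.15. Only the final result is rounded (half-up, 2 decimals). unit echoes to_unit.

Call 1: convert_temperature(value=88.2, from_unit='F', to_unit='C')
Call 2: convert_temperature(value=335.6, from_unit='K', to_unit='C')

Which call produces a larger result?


Call 1:
  To C: (88.2 - 32) * 5/9 = 31.222222
  Target is C: 31.222222
  Round to 2 decimals: 31.22
  -> 31.22 C
Call 2:
  To C: 335.6 - 273.15 = 62.45
  Target is C: 62.45
  Round to 2 decimals: 62.45
  -> 62.45 C
Call 2 (62.45 C)


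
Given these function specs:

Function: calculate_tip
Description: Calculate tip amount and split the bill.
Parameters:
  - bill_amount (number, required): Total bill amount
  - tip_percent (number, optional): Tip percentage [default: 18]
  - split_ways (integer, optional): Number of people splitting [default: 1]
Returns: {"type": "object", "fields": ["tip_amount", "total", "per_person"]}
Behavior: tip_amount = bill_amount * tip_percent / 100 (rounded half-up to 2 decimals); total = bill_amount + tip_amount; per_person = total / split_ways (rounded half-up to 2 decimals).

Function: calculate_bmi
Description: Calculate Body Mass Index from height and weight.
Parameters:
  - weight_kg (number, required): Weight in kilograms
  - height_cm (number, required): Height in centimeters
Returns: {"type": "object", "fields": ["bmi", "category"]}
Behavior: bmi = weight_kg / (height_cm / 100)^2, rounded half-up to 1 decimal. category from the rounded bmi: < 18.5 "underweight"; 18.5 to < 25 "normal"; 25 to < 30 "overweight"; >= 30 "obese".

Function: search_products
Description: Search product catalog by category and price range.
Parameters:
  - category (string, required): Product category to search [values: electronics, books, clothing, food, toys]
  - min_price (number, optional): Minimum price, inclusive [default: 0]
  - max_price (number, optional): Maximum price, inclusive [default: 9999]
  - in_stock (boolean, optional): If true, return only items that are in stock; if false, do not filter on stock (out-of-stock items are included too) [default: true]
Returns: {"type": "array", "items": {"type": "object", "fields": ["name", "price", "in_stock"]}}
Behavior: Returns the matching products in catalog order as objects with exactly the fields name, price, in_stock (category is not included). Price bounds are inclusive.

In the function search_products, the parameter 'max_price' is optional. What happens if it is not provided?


The search_products spec declares:
  - max_price (number, optional): Maximum price, inclusive [default: 9999]
It defaults to 9999


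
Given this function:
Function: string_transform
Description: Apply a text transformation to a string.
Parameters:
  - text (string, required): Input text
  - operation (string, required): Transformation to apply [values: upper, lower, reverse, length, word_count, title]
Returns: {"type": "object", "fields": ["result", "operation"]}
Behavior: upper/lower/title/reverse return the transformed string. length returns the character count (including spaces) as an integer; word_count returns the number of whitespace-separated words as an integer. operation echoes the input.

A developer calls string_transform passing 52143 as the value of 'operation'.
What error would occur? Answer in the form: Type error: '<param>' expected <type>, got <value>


Spec: 'operation' is declared as string; 52143 is an integer.
Type error: 'operation' expected string, got 52143


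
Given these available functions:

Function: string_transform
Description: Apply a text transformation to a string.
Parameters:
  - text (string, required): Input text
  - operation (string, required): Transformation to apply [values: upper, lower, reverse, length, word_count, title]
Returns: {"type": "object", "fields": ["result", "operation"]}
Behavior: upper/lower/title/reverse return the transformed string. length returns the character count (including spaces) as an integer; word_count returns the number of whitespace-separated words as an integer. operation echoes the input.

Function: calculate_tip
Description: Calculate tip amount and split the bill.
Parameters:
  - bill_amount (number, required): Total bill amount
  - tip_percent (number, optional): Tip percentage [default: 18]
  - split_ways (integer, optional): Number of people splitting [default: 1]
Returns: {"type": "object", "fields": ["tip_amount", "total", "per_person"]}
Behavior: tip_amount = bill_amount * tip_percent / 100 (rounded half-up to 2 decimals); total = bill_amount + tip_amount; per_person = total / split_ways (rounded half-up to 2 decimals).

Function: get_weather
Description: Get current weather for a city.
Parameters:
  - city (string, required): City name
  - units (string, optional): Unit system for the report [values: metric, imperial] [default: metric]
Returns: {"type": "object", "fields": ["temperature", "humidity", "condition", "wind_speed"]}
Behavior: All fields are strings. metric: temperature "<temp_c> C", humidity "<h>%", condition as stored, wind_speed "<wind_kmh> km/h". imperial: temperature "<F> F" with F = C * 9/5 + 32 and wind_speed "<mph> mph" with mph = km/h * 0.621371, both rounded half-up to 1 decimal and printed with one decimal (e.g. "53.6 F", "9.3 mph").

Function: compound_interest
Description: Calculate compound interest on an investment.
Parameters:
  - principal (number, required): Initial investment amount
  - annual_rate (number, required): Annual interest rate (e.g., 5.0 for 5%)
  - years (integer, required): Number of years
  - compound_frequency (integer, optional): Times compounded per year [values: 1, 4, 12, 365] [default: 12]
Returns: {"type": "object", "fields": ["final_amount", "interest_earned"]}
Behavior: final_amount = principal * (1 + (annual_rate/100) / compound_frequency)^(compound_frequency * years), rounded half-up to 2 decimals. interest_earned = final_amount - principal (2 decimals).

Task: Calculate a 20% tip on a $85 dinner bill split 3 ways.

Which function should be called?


The task needs a function whose description is: Calculate tip amount and split the bill.
calculate_tip


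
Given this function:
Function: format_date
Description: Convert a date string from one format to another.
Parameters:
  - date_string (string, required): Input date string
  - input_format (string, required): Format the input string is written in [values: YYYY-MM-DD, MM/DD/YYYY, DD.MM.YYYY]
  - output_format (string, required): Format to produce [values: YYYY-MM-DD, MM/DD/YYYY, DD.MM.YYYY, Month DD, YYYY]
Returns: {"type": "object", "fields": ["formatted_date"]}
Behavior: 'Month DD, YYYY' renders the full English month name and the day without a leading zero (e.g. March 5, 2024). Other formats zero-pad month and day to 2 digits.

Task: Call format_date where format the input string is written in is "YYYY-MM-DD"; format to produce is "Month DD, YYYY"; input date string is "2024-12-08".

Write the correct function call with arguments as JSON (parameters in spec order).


Mapping each described value to its parameter name:
  'Format the input string is written in' -> input_format = "YYYY-MM-DD"
  'Format to produce' -> output_format = "Month DD, YYYY"
  'Input date string' -> date_string = "2024-12-08"
format_date({"date_string": "2024-12-08", "input_format": "YYYY-MM-DD", "output_format": "Month DD, YYYY"})


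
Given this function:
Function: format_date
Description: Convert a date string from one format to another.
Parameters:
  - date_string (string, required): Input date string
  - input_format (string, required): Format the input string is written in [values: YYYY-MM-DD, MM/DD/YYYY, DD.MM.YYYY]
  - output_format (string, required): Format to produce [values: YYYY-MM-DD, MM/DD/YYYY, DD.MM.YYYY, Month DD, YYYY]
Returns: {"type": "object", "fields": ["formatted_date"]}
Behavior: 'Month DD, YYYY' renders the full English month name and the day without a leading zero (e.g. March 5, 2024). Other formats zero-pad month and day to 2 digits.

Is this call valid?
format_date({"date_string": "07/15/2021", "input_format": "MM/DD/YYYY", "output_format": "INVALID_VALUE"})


Checking parameter values...
Parameter 'output_format' has value 'INVALID_VALUE' not in allowed: YYYY-MM-DD, MM/DD/YYYY, DD.MM.YYYY, Month DD, YYYY
Invalid - 'output_format' must be one of YYYY-MM-DD, MM/DD/YYYY, DD.MM.YYYY, Month DD, YYYY


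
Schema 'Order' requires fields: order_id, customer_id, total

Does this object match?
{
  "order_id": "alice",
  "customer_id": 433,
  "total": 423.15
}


Checking required fields... All present.
Valid - all required fields present


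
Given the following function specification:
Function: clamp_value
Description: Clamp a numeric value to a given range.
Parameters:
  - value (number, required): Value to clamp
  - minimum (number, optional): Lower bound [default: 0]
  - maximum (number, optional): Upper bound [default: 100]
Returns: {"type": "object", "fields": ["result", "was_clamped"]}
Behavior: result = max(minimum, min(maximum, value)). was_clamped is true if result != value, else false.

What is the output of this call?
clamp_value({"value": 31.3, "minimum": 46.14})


Defaults applied: maximum=100
result = max(46.14, min(100, 31.3)) = max(46.14, 31.3) = 46.14
was_clamped = (46.14 != 31.3) = true
Output:
{"result": 46.14, "was_clamped": true}


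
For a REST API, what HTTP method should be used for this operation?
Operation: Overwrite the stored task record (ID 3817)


GET = read, POST = create, PUT = update/replace, DELETE = remove
This operation is an update/replace.
PUT


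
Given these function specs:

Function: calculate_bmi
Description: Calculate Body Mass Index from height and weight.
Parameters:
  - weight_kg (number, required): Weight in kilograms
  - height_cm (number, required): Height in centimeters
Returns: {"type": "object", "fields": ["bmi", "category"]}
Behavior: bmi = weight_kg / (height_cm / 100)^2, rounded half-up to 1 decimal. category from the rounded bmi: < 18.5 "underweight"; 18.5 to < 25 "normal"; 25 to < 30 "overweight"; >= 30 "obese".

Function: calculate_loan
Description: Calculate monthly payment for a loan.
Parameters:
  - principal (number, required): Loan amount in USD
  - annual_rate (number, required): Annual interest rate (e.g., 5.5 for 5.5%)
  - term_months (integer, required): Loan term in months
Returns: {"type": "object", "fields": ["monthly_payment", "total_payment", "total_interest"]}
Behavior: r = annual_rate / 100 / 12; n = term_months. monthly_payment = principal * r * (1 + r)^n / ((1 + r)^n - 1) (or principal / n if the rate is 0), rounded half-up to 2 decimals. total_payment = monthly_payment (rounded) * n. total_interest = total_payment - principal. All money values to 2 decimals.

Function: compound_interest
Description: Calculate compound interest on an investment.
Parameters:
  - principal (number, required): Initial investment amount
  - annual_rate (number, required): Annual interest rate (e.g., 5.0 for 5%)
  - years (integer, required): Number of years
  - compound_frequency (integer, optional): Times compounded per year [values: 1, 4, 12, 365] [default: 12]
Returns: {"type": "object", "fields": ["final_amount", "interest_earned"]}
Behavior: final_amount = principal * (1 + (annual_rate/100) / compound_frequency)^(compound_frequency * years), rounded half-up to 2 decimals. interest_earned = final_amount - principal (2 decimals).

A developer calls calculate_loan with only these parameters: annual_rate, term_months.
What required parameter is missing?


Required parameters: principal, annual_rate, term_months
Provided: annual_rate, term_months
Missing: principal
principal


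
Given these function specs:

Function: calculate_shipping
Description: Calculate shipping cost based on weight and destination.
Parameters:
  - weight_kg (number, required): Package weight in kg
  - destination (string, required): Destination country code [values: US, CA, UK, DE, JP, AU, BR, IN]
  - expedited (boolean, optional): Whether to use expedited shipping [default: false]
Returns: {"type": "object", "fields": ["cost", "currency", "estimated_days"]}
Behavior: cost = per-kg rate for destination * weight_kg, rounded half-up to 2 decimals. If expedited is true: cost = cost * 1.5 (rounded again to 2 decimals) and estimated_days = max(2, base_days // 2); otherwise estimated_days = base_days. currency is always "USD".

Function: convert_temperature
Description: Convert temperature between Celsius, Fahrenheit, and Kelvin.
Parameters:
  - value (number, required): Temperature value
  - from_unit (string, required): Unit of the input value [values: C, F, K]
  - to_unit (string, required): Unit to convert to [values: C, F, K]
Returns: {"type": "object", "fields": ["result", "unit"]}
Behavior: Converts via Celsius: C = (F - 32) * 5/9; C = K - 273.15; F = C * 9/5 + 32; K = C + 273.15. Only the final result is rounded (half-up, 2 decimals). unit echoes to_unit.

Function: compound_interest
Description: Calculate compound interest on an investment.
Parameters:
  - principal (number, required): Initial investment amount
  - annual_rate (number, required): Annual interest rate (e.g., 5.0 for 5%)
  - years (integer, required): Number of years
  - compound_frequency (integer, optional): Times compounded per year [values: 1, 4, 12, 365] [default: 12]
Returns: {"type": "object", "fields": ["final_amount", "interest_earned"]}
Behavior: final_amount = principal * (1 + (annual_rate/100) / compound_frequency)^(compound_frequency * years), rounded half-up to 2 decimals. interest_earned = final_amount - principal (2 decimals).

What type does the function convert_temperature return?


The convert_temperature spec declares Returns: {"type": "object", "fields": ["result", "unit"]}
Type:
object


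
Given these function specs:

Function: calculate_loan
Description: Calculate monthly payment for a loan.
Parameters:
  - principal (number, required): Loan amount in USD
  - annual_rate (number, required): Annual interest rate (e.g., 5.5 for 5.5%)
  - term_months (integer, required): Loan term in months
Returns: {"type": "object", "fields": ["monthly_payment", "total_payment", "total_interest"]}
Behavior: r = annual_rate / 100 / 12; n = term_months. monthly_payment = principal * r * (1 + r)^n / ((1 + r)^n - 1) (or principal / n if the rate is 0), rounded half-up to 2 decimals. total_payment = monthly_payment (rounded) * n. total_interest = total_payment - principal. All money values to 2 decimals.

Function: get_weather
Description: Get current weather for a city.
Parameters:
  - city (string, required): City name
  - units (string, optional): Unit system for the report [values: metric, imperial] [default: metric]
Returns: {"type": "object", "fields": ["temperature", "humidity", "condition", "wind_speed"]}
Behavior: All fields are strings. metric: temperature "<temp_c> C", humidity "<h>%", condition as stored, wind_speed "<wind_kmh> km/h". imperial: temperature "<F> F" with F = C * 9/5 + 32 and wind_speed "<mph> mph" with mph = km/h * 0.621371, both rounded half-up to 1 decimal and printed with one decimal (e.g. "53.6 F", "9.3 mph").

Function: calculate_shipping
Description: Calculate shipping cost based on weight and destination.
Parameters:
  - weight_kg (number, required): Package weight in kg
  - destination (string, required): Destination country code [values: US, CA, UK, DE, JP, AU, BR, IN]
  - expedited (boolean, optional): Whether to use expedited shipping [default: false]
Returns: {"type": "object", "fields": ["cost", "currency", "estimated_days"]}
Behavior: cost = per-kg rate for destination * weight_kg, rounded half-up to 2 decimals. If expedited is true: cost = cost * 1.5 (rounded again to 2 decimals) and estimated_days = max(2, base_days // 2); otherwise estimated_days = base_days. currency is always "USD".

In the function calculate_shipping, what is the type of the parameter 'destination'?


The calculate_shipping spec declares:
  - destination (string, required): Destination country code [values: US, CA, UK, DE, JP, AU, BR, IN]
Type:
string


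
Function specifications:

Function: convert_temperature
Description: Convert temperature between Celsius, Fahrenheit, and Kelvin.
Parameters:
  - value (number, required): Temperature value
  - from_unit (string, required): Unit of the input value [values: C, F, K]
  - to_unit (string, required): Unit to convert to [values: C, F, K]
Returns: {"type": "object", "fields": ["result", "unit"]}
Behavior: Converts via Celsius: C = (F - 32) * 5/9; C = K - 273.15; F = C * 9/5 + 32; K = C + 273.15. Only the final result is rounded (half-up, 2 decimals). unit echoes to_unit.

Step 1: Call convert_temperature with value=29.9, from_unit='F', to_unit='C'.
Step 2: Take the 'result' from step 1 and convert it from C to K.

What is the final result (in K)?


Step 1: convert_temperature(value=29.9, from_unit=F, to_unit=C)
  To C: (29.9 - 32) * 5/9 = -1.166667
  Target is C: -1.166667
  Round to 2 decimals: -1.17
  -> result = -1.17 C
Step 2: convert_temperature(value=-1.17, from_unit=C, to_unit=K)
  Input already in C: -1.17
  To K: -1.17 + 273.15 = 271.98
  Round to 2 decimals: 271.98
  -> result = 271.98 K
271.98 K


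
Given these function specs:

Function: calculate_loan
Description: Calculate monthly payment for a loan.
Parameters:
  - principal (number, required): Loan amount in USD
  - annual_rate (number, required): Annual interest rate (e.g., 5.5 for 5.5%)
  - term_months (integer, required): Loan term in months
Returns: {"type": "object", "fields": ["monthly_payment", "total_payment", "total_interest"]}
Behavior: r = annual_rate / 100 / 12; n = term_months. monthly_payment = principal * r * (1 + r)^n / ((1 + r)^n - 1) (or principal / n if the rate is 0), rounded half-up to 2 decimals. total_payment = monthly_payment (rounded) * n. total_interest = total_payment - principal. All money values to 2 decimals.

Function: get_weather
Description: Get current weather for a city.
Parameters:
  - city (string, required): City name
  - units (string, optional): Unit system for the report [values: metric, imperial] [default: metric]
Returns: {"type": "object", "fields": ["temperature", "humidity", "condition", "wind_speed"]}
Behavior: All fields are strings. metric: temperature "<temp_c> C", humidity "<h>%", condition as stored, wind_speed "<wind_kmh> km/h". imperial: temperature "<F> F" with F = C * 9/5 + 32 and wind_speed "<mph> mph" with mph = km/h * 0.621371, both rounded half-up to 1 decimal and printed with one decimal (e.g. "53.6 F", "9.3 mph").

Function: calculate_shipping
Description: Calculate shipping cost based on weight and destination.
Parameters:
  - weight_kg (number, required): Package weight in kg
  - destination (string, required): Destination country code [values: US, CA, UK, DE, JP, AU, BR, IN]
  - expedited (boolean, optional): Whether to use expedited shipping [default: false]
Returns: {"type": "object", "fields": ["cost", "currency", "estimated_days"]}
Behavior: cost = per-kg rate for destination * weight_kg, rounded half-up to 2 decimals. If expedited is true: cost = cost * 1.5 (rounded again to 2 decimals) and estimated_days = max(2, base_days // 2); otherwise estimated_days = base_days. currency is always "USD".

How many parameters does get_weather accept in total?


Parameters of get_weather: city (required), units (optional)
Total:
2


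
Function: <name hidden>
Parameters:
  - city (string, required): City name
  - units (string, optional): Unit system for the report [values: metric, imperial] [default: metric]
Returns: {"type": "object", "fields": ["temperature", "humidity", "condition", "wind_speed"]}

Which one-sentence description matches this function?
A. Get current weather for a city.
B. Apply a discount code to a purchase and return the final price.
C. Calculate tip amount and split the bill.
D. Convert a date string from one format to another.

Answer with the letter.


Parameters city, units and return ["temperature", "humidity", "condition", "wind_speed"] fit: Get current weather for a city.
A


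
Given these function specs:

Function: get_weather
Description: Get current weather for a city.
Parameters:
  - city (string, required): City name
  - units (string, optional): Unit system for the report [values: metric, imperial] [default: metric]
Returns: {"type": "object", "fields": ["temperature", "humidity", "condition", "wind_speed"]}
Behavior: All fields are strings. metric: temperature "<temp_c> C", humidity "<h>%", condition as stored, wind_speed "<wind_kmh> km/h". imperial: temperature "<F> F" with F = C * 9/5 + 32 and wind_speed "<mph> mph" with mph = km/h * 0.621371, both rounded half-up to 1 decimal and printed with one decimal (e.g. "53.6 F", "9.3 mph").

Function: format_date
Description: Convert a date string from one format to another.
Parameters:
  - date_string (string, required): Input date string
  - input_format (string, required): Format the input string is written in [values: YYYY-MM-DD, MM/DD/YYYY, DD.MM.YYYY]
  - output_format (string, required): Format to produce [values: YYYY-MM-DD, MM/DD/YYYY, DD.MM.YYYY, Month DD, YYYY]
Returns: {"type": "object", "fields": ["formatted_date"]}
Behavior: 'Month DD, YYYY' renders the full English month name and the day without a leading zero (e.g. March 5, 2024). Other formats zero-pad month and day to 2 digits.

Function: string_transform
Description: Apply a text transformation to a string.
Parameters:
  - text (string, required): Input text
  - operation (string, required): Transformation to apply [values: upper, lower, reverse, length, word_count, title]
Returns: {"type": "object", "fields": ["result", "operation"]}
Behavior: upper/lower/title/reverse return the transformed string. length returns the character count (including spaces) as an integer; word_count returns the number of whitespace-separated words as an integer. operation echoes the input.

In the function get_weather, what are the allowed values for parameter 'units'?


The get_weather spec declares:
  - units (string, optional): Unit system for the report [values: metric, imperial] [default: metric]
Allowed values:
metric, imperial


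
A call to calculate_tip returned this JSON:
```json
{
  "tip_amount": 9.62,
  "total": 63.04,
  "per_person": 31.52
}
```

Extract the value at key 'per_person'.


31.52


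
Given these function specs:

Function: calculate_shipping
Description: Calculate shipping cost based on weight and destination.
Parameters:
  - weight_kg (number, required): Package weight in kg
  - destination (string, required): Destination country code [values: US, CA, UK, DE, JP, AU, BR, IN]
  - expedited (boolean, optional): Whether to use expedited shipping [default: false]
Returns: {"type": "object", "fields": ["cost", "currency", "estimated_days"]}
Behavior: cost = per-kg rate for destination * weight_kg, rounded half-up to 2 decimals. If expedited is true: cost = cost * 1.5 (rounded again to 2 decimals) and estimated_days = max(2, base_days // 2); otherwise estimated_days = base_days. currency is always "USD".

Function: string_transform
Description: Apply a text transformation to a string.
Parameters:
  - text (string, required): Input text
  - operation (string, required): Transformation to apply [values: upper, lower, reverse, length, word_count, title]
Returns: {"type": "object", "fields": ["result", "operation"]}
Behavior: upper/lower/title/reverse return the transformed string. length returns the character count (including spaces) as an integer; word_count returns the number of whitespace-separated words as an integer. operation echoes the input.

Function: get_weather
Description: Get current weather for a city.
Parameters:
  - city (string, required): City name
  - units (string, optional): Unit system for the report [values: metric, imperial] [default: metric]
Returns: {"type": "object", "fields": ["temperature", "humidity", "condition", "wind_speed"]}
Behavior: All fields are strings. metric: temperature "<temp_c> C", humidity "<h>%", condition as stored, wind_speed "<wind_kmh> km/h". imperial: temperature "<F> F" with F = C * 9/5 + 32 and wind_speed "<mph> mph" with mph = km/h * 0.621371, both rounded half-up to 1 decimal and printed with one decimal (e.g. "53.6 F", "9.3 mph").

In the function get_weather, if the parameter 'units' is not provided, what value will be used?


The get_weather spec declares:
  - units (string, optional): Unit system for the report [values: metric, imperial] [default: metric]
Default:
metric


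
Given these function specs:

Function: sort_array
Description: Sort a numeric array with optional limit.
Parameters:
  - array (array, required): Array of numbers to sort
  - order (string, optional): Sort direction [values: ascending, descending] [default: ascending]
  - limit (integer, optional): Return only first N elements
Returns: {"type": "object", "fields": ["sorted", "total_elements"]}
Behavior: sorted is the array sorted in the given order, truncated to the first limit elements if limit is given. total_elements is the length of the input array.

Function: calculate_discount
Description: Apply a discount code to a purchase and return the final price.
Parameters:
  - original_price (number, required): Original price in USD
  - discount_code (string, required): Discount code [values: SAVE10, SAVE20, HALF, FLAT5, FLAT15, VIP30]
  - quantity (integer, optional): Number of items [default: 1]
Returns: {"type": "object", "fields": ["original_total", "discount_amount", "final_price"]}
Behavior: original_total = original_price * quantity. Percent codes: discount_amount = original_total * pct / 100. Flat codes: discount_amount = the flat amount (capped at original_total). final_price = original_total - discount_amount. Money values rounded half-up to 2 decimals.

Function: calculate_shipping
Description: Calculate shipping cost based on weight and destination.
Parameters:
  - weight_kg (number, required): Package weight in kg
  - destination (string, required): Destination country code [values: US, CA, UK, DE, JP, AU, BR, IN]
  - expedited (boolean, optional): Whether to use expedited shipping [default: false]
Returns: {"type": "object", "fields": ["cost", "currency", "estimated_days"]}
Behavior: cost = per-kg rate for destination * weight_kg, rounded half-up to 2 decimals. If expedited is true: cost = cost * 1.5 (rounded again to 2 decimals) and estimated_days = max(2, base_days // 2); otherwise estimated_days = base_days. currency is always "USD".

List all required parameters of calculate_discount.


Parameters of calculate_discount and their required/optional flag:
  original_price: required
  discount_code: required
  quantity: optional
discount_code, original_price


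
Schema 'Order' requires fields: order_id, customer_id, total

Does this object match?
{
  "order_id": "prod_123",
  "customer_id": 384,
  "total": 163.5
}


Checking required fields... All present.
Valid - all required fields present


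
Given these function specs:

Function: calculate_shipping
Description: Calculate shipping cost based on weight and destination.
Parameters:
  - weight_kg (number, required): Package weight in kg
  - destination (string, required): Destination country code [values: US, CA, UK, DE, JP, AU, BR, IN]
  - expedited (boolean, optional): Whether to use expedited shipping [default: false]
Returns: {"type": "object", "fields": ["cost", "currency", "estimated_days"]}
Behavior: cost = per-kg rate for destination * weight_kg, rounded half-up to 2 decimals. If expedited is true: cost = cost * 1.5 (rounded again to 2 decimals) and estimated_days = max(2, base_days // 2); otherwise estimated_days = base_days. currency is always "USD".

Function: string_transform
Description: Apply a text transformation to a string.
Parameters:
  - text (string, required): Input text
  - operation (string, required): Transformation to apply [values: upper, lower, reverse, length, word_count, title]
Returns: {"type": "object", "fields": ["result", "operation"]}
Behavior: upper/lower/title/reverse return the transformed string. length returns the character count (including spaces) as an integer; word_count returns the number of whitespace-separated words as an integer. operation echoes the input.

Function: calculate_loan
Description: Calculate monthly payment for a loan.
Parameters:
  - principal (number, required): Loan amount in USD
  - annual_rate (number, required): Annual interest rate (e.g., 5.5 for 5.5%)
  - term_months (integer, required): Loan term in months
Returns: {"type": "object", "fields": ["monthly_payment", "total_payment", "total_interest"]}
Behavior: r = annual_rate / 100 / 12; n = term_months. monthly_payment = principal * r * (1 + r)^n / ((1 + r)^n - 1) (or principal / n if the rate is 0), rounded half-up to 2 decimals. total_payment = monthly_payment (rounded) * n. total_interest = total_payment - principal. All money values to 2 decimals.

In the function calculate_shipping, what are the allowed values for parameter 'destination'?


The calculate_shipping spec declares:
  - destination (string, required): Destination country code [values: US, CA, UK, DE, JP, AU, BR, IN]
Allowed values:
US, CA, UK, DE, JP, AU, BR, IN


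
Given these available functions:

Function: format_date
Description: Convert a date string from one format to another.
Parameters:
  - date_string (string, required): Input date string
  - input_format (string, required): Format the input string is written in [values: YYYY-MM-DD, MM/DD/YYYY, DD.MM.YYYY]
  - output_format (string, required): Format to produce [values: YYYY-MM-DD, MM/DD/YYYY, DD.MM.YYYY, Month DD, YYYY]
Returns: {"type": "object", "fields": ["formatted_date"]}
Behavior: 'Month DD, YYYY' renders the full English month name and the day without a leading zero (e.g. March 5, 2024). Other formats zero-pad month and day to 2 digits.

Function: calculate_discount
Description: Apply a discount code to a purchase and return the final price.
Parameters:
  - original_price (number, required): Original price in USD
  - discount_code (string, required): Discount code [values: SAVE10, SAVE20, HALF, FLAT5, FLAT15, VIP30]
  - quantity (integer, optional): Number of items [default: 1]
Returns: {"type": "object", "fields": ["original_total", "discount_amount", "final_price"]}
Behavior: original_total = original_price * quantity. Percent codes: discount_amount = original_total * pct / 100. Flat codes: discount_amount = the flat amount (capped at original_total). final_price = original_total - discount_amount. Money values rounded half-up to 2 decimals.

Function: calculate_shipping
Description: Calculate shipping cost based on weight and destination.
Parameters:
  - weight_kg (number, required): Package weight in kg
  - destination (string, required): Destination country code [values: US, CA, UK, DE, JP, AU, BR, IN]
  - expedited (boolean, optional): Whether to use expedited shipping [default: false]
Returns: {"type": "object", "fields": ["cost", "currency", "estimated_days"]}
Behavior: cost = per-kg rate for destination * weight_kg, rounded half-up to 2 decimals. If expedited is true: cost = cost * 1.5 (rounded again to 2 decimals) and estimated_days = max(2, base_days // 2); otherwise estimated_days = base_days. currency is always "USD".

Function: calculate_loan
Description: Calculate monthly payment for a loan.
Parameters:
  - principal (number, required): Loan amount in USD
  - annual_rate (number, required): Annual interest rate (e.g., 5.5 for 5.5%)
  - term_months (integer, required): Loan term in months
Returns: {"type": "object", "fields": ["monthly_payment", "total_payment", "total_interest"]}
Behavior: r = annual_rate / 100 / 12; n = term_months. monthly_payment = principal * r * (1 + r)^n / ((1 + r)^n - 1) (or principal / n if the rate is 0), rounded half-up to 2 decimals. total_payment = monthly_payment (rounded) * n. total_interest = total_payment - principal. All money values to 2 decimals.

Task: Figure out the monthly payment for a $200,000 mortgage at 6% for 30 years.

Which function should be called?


The task needs a function whose description is: Calculate monthly payment for a loan.
calculate_loan


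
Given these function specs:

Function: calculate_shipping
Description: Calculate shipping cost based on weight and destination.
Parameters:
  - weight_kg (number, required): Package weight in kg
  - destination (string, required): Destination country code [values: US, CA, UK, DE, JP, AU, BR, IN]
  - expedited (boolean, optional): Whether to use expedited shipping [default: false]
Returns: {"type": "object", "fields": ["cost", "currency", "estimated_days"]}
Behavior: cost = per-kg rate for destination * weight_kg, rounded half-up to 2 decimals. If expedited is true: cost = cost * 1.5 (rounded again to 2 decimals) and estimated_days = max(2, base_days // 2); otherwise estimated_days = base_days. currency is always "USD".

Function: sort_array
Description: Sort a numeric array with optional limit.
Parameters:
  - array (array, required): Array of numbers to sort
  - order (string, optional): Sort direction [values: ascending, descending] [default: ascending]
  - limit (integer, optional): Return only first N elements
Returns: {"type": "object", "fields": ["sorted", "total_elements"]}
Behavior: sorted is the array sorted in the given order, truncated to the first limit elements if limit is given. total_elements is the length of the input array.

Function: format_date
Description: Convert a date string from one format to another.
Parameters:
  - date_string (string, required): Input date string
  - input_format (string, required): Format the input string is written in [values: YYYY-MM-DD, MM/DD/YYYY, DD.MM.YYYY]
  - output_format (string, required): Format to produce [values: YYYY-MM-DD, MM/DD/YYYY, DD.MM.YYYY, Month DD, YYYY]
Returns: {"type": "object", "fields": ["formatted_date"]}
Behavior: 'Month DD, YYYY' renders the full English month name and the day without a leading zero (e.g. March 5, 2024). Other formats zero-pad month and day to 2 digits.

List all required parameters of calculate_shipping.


Parameters of calculate_shipping and their required/optional flag:
  weight_kg: required
  destination: required
  expedited: optional
destination, weight_kg


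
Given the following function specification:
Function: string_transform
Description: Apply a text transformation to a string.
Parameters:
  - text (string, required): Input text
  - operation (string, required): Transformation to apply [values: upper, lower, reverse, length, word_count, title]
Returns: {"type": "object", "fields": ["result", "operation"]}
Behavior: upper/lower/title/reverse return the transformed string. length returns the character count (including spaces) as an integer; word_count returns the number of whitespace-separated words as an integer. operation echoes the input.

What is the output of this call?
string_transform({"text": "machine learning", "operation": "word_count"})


words: machine, learning -> 2
Output:
{"result": 2, "operation": "word_count"}


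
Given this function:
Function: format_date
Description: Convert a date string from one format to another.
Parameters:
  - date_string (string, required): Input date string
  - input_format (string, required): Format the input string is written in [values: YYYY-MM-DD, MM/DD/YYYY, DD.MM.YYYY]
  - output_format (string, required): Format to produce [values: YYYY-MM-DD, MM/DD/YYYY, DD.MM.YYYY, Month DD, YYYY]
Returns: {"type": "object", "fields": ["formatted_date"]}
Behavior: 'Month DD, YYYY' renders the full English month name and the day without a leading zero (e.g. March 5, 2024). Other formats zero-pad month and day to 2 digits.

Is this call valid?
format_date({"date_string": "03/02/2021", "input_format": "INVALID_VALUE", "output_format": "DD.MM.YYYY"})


Checking parameter values...
Parameter 'input_format' has value 'INVALID_VALUE' not in allowed: YYYY-MM-DD, MM/DD/YYYY, DD.MM.YYYY
Invalid - 'input_format' must be one of YYYY-MM-DD, MM/DD/YYYY, DD.MM.YYYY


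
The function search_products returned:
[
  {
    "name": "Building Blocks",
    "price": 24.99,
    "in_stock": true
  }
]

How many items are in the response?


Items: Building Blocks
1


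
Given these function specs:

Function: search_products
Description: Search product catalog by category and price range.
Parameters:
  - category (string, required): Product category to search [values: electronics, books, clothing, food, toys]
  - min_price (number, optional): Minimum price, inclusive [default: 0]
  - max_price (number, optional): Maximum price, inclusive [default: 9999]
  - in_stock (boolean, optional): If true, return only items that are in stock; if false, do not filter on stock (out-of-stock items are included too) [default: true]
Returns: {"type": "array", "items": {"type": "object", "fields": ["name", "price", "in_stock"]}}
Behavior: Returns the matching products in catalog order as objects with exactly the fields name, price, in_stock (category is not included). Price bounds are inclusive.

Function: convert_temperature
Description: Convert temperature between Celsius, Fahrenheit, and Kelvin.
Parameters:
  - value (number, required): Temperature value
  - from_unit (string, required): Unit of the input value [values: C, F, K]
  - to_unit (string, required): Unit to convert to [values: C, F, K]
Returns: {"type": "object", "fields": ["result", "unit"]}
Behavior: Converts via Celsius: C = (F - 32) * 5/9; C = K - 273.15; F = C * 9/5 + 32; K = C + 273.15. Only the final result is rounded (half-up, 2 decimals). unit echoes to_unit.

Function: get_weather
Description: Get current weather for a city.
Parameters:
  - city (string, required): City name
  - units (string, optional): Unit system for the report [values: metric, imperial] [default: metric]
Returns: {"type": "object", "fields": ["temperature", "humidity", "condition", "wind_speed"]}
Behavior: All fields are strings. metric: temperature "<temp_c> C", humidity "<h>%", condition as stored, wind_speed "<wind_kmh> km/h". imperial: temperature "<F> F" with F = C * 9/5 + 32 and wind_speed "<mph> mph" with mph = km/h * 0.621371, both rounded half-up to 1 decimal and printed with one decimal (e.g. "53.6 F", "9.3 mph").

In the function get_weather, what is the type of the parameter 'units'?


The get_weather spec declares:
  - units (string, optional): Unit system for the report [values: metric, imperial] [default: metric]
Type:
string
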